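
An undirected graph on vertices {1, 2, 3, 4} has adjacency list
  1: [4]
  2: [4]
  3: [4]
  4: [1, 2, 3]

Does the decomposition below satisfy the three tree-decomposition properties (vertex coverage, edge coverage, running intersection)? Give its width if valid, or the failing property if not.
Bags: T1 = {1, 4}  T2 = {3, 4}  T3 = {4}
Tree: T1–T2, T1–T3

A tree decomposition must satisfy three properties: every vertex lies in some bag; for every edge, both endpoints lie together in some bag; and for every vertex, the bags containing it form a connected subtree. Here vertex 2 appears in no bag, so the decomposition is invalid.

No — vertex 2 appears in no bag.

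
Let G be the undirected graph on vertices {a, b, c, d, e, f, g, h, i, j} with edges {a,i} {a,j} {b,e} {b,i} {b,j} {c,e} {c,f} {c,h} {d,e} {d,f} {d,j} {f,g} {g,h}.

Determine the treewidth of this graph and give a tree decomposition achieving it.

Each bag holds 3 vertices, so the decomposition has width 2, which upper-bounds the treewidth. The edges a–i–b–j–a form a cycle, so G is not a tree and its treewidth is at least 2. Combining the bounds, tw(G) = 2.

Treewidth 2.
Bags: B1 = {a, i, j}  B2 = {b, i, j}  B3 = {b, d, j}  B4 = {b, d, e}  B5 = {d, e, f}  B6 = {c, e, f}  B7 = {c, f, g}  B8 = {c, g, h}
Tree: B1–B2, B2–B3, B3–B4, B4–B5, B5–B6, B6–B7, B7–B8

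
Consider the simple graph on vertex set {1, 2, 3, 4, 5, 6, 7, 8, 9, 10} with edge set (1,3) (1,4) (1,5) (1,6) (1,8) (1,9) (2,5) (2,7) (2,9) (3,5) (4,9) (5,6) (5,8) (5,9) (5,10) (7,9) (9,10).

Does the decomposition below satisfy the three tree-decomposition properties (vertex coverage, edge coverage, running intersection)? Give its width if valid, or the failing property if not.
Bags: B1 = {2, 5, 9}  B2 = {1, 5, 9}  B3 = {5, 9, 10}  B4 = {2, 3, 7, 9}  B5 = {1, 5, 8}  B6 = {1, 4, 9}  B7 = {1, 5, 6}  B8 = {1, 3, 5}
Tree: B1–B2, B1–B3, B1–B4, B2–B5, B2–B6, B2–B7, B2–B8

A tree decomposition must satisfy three properties: every vertex lies in some bag; for every edge, both endpoints lie together in some bag; and for every vertex, the bags containing it form a connected subtree. Here bags containing vertex 3 are not connected in the tree, so the decomposition is invalid.

No — bags containing vertex 3 are not connected in the tree.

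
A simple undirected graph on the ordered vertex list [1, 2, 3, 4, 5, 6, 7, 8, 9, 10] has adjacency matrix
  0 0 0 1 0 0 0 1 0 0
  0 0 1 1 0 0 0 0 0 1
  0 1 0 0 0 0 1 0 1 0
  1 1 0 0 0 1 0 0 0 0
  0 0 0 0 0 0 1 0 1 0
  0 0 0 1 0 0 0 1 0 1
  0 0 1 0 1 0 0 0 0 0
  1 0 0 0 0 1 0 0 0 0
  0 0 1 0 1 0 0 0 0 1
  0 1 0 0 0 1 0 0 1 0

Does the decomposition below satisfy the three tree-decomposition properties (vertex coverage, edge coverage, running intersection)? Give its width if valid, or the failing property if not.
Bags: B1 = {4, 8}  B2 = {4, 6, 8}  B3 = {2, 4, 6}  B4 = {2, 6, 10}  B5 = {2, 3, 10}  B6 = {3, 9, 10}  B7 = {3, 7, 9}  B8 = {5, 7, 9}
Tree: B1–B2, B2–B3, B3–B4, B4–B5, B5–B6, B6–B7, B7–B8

A tree decomposition must satisfy three properties: every vertex lies in some bag; for every edge, both endpoints lie together in some bag; and for every vertex, the bags containing it form a connected subtree. Here vertex 1 appears in no bag, so the decomposition is invalid.

No — vertex 1 appears in no bag.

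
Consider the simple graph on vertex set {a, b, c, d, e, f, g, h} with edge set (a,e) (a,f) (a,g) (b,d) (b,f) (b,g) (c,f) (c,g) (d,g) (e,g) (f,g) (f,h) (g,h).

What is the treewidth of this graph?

A width-2 tree decomposition is:
Bags: B1 = {b, f, g}  B2 = {a, f, g}  B3 = {c, f, g}  B4 = {f, g, h}  B5 = {a, e, g}  B6 = {b, d, g}
Tree: B1–B2, B2–B3, B2–B4, B2–B5, B1–B6
Every bag has size at most 3, so the width is 3 − 1 = 2 and tw(G) ≤ 2. On the other hand G contains the 3-clique {b, d, g}. A clique must lie in a single bag of any decomposition, so no decomposition can have width below 2. Therefore the treewidth is 2.

2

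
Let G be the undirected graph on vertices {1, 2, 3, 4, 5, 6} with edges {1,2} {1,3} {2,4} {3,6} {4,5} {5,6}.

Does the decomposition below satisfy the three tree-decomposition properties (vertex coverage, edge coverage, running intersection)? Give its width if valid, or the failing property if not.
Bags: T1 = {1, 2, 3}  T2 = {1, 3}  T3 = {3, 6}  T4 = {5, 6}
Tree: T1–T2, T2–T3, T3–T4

No — vertex 4 appears in no bag.

A tree decomposition must satisfy three properties: every vertex lies in some bag; for every edge, both endpoints lie together in some bag; and for every vertex, the bags containing it form a connected subtree. Here vertex 4 appears in no bag, so the decomposition is invalid.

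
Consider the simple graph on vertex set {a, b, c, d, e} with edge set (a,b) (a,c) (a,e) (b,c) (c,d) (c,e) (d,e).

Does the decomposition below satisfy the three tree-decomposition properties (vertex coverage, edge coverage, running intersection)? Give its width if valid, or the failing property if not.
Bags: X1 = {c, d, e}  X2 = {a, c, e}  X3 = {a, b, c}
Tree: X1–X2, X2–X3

Yes; width 2.

Every vertex of G appears in some bag (union = {a, b, c, d, e}); every edge is covered by a bag; and for each vertex v the set of bags containing v is connected in the bag tree. The decomposition is therefore valid. The largest bag has 3 vertices, so the width is 2.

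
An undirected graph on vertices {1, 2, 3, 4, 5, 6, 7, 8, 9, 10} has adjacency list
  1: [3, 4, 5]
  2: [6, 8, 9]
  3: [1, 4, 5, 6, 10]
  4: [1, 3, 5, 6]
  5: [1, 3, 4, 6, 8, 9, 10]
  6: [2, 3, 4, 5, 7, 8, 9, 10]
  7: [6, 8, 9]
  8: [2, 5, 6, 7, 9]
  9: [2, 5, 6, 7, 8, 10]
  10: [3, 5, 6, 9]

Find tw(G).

A width-3 tree decomposition is:
Bags: B1 = {5, 6, 9, 10}  B2 = {5, 6, 8, 9}  B3 = {3, 5, 6, 10}  B4 = {3, 4, 5, 6}  B5 = {6, 7, 8, 9}  B6 = {2, 6, 8, 9}  B7 = {1, 3, 4, 5}
Tree: B1–B2, B1–B3, B3–B4, B2–B5, B2–B6, B4–B7
The largest bag has 4 vertices, giving width 3; this decomposition certifies tw(G) ≤ 3. For the lower bound, the 4 vertices {1, 3, 4, 5} are pairwise adjacent, and any tree decomposition puts a clique entirely inside one bag — forcing width ≥ 3. Combining the bounds, tw(G) = 3.

3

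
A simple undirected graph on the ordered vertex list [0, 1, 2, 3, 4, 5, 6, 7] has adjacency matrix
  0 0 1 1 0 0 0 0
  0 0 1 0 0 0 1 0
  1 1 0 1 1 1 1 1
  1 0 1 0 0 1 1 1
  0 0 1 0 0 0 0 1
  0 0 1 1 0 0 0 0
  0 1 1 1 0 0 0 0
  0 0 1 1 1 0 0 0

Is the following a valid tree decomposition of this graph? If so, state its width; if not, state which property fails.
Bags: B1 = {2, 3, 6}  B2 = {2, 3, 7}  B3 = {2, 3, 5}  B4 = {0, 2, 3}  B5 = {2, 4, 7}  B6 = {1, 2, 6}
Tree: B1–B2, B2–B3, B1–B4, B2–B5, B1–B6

Vertex coverage: the bags together contain {0, 1, 2, 3, 4, 5, 6, 7}, the full vertex set. Edge coverage: each edge of G has both endpoints in at least one bag. Running intersection: for every vertex, the bags containing it form a connected subtree. All three properties hold, so this is a valid tree decomposition of width max|bag| − 1 = 2, and hence tw(G) ≤ 2.

Yes; width 2.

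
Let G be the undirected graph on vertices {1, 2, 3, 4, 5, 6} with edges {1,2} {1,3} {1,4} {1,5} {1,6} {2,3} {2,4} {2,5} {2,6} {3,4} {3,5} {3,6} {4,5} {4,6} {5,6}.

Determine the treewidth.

5

A width-5 tree decomposition is:
Bags: B1 = {1, 2, 3, 4, 5, 6}
Tree: (single bag)
A single bag containing all 6 vertices is trivially a valid decomposition of width 5. For the lower bound, the 6 vertices {1, 2, 3, 4, 5, 6} are pairwise adjacent, and any tree decomposition puts a clique entirely inside one bag — forcing width ≥ 5. The upper and lower bounds meet at 5, so that is the treewidth.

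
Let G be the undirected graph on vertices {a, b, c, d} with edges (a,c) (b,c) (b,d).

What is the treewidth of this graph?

A width-1 tree decomposition is:
Bags: B1 = {b, d}  B2 = {b, c}  B3 = {a, c}
Tree: B1–B2, B2–B3
Each bag holds 2 vertices, so the decomposition has width 1, which upper-bounds the treewidth. Since G has at least one edge (e.g. d–b), it is not an edgeless graph, so tw(G) ≥ 1. Combining the bounds, tw(G) = 1.

1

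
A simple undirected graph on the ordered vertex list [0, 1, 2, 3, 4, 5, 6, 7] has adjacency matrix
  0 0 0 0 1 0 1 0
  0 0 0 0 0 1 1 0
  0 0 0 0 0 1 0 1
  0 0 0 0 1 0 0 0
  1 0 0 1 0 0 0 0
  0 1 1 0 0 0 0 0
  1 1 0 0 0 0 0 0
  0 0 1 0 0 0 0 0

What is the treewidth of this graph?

A width-1 tree decomposition is:
Bags: B1 = {2, 7}  B2 = {2, 5}  B3 = {1, 5}  B4 = {1, 6}  B5 = {0, 6}  B6 = {0, 4}  B7 = {3, 4}
Tree: B1–B2, B2–B3, B3–B4, B4–B5, B5–B6, B6–B7
Each bag holds 2 vertices, so the decomposition has width 1, which upper-bounds the treewidth. G has an edge, so its treewidth is at least 1. The upper and lower bounds meet at 1, so that is the treewidth.

1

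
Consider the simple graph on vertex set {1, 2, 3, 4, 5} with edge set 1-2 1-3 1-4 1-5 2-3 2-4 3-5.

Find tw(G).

A width-2 tree decomposition is:
Bags: B1 = {1, 2, 4}  B2 = {1, 2, 3}  B3 = {1, 3, 5}
Tree: B1–B2, B2–B3
The largest bag has 3 vertices, giving width 2; this decomposition certifies tw(G) ≤ 2. On the other hand G contains the 3-clique {1, 2, 3}. A clique must lie in a single bag of any decomposition, so no decomposition can have width below 2. The upper and lower bounds meet at 2, so that is the treewidth.

2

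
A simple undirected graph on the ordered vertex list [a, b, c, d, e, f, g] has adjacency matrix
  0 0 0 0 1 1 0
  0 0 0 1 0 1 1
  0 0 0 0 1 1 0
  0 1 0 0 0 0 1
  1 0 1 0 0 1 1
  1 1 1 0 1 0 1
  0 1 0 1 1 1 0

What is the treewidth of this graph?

A width-2 tree decomposition is:
Bags: B1 = {b, f, g}  B2 = {e, f, g}  B3 = {c, e, f}  B4 = {b, d, g}  B5 = {a, e, f}
Tree: B1–B2, B2–B3, B1–B4, B3–B5
The largest bag has 3 vertices, giving width 2; this decomposition certifies tw(G) ≤ 2. Conversely, {b, d, g} is a clique of size 3, and the vertices of any clique must share a bag in every tree decomposition; so some bag has ≥ 3 vertices and tw(G) ≥ 2. The upper and lower bounds meet at 2, so that is the treewidth.

2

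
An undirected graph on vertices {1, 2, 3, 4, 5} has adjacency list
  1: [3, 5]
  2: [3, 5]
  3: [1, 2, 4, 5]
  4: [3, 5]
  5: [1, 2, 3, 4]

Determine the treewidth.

2

A width-2 tree decomposition is:
Bags: B1 = {3, 4, 5}  B2 = {2, 3, 5}  B3 = {1, 3, 5}
Tree: B1–B2, B2–B3
Every bag has size at most 3, so the width is 3 − 1 = 2 and tw(G) ≤ 2. For the lower bound, the 3 vertices {1, 3, 5} are pairwise adjacent, and any tree decomposition puts a clique entirely inside one bag — forcing width ≥ 2. Hence tw(G) = 2 exactly.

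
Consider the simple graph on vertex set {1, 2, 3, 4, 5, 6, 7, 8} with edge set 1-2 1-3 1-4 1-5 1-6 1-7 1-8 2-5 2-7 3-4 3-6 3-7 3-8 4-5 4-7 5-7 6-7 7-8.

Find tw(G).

A width-3 tree decomposition is:
Bags: B1 = {1, 3, 6, 7}  B2 = {1, 3, 4, 7}  B3 = {1, 3, 7, 8}  B4 = {1, 4, 5, 7}  B5 = {1, 2, 5, 7}
Tree: B1–B2, B1–B3, B2–B4, B4–B5
The largest bag has 4 vertices, giving width 3; this decomposition certifies tw(G) ≤ 3. On the other hand G contains the 4-clique {1, 2, 5, 7}. A clique must lie in a single bag of any decomposition, so no decomposition can have width below 3. Therefore the treewidth is 3.

3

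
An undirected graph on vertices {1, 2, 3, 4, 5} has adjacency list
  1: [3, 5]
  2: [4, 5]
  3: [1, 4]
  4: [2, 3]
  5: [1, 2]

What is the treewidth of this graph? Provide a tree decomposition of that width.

Treewidth 2.
Bags: B1 = {1, 2, 5}  B2 = {1, 2, 3}  B3 = {2, 3, 4}
Tree: B1–B2, B2–B3

Every bag has size at most 3, so the width is 3 − 1 = 2 and tw(G) ≤ 2. Since 2–5–1–3–4–2 is a cycle in G, G is not acyclic. Forests are exactly the graphs of treewidth ≤ 1, so tw(G) ≥ 2. Therefore the treewidth is 2.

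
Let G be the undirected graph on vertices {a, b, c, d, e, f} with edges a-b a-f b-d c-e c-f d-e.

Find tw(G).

A width-2 tree decomposition is:
Bags: B1 = {a, b, d}  B2 = {a, d, e}  B3 = {a, c, e}  B4 = {a, c, f}
Tree: B1–B2, B2–B3, B3–B4
Each bag holds 3 vertices, so the decomposition has width 2, which upper-bounds the treewidth. For the lower bound, G contains the cycle a–b–d–e–c–f–a, so G is not a forest; only forests have treewidth ≤ 1, hence tw(G) ≥ 2. Hence tw(G) = 2 exactly.

2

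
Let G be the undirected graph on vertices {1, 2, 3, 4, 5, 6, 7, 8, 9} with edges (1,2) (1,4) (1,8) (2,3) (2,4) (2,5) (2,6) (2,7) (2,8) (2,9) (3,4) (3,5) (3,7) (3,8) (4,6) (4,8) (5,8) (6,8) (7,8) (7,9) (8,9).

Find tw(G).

3

A width-3 tree decomposition is:
Bags: B1 = {2, 3, 7, 8}  B2 = {2, 3, 4, 8}  B3 = {2, 3, 5, 8}  B4 = {1, 2, 4, 8}  B5 = {2, 4, 6, 8}  B6 = {2, 7, 8, 9}
Tree: B1–B2, B1–B3, B2–B4, B4–B5, B1–B6
Every bag has size at most 4, so the width is 4 − 1 = 3 and tw(G) ≤ 3. On the other hand G contains the 4-clique {1, 2, 4, 8}. A clique must lie in a single bag of any decomposition, so no decomposition can have width below 3. Hence tw(G) = 3 exactly.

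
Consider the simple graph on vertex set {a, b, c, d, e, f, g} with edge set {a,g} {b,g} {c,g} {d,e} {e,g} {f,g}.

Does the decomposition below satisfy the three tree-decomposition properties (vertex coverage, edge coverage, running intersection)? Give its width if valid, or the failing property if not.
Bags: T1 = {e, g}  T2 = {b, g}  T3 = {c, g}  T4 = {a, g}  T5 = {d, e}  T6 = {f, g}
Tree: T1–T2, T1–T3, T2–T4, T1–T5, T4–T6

Every vertex of G appears in some bag (union = {a, b, c, d, e, f, g}); every edge is covered by a bag; and for each vertex v the set of bags containing v is connected in the bag tree. The decomposition is therefore valid. The largest bag has 2 vertices, so the width is 1.

Yes; width 1.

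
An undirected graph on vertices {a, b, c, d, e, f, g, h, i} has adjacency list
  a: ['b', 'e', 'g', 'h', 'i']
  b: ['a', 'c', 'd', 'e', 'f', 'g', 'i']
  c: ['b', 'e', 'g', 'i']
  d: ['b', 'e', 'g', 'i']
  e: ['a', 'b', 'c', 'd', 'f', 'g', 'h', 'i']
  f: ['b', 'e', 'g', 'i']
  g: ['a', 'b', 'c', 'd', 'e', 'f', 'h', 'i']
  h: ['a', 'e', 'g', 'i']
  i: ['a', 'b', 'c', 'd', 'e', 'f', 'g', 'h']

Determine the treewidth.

A width-4 tree decomposition is:
Bags: B1 = {b, d, e, g, i}  B2 = {b, e, f, g, i}  B3 = {a, b, e, g, i}  B4 = {a, e, g, h, i}  B5 = {b, c, e, g, i}
Tree: B1–B2, B1–B3, B3–B4, B3–B5
The largest bag has 5 vertices, giving width 4; this decomposition certifies tw(G) ≤ 4. For the lower bound, the 5 vertices {a, e, g, h, i} are pairwise adjacent, and any tree decomposition puts a clique entirely inside one bag — forcing width ≥ 4. The upper and lower bounds meet at 4, so that is the treewidth.

4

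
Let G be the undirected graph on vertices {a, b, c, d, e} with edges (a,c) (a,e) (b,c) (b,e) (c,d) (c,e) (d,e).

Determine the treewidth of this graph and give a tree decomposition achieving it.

Treewidth 2.
One such decomposition:
Bags: B1 = {a, c, e}  B2 = {c, d, e}  B3 = {b, c, e}
Tree: B1–B2, B1–B3

Every bag has size at most 3, so the width is 3 − 1 = 2 and tw(G) ≤ 2. For the lower bound, the 3 vertices {c, d, e} are pairwise adjacent, and any tree decomposition puts a clique entirely inside one bag — forcing width ≥ 2. The upper and lower bounds meet at 2, so that is the treewidth.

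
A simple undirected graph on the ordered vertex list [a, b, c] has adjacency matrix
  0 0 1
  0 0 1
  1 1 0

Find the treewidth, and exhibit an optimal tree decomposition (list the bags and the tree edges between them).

Each bag holds 2 vertices, so the decomposition has width 1, which upper-bounds the treewidth. G has an edge, so its treewidth is at least 1. Hence tw(G) = 1 exactly.

Treewidth 1.
One optimal decomposition is:
Bags: B1 = {b, c}  B2 = {a, c}
Tree: B1–B2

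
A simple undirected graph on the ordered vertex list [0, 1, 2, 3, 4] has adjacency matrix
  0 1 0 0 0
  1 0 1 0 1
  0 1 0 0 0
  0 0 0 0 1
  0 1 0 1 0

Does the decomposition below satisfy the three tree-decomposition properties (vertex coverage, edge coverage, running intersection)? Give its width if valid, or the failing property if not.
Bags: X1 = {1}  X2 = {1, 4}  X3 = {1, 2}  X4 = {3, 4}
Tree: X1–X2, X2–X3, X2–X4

A tree decomposition must satisfy three properties: every vertex lies in some bag; for every edge, both endpoints lie together in some bag; and for every vertex, the bags containing it form a connected subtree. Here vertex 0 appears in no bag, so the decomposition is invalid.

No — vertex 0 appears in no bag.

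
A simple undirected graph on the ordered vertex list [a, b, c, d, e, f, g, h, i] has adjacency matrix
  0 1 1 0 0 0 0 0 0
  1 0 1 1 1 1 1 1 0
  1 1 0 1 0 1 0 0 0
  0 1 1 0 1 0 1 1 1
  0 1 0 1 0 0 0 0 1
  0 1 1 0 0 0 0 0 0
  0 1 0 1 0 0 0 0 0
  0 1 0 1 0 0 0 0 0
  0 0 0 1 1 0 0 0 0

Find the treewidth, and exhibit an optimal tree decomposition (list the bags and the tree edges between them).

Every bag has size at most 3, so the width is 3 − 1 = 2 and tw(G) ≤ 2. For the lower bound, the 3 vertices {b, d, g} are pairwise adjacent, and any tree decomposition puts a clique entirely inside one bag — forcing width ≥ 2. The upper and lower bounds meet at 2, so that is the treewidth.

Treewidth 2.
One optimal decomposition is:
Bags: B1 = {b, c, d}  B2 = {b, c, f}  B3 = {a, b, c}  B4 = {b, d, e}  B5 = {d, e, i}  B6 = {b, d, g}  B7 = {b, d, h}
Tree: B1–B2, B2–B3, B1–B4, B4–B5, B1–B6, B4–B7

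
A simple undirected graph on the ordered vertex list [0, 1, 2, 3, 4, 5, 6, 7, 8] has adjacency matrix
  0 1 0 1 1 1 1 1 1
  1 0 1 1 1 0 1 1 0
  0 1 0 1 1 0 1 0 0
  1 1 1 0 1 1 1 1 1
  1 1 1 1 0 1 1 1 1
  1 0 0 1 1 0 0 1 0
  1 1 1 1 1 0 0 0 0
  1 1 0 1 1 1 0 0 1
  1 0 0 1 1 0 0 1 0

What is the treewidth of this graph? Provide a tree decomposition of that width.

Treewidth 4.
One such decomposition:
Bags: B1 = {0, 1, 3, 4, 6}  B2 = {0, 1, 3, 4, 7}  B3 = {1, 2, 3, 4, 6}  B4 = {0, 3, 4, 5, 7}  B5 = {0, 3, 4, 7, 8}
Tree: B1–B2, B1–B3, B2–B4, B4–B5

The largest bag has 5 vertices, giving width 4; this decomposition certifies tw(G) ≤ 4. On the other hand G contains the 5-clique {0, 1, 3, 4, 6}. A clique must lie in a single bag of any decomposition, so no decomposition can have width below 4. Therefore the treewidth is 4.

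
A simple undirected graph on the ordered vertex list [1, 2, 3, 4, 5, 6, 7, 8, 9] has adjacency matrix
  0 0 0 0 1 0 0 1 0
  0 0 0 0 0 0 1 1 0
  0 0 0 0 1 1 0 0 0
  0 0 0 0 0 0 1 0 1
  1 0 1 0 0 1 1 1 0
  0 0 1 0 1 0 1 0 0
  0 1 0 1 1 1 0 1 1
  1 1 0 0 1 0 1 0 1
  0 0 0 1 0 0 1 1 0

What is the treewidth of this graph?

2

A width-2 tree decomposition is:
Bags: B1 = {2, 7, 8}  B2 = {7, 8, 9}  B3 = {5, 7, 8}  B4 = {1, 5, 8}  B5 = {5, 6, 7}  B6 = {3, 5, 6}  B7 = {4, 7, 9}
Tree: B1–B2, B1–B3, B3–B4, B3–B5, B5–B6, B2–B7
Every bag has size at most 3, so the width is 3 − 1 = 2 and tw(G) ≤ 2. For the lower bound, the 3 vertices {1, 5, 8} are pairwise adjacent, and any tree decomposition puts a clique entirely inside one bag — forcing width ≥ 2. Hence tw(G) = 2 exactly.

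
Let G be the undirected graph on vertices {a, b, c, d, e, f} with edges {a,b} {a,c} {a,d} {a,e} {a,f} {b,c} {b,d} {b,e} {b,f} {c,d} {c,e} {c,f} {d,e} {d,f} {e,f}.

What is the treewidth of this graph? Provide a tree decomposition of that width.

Treewidth 5.
One such decomposition:
Bags: B1 = {a, b, c, d, e, f}
Tree: (single bag)

With just one bag of size 6, the width is 6 − 1 = 5, so tw(G) ≤ 5. On the other hand G contains the 6-clique {a, b, c, d, e, f}. A clique must lie in a single bag of any decomposition, so no decomposition can have width below 5. Hence tw(G) = 5 exactly.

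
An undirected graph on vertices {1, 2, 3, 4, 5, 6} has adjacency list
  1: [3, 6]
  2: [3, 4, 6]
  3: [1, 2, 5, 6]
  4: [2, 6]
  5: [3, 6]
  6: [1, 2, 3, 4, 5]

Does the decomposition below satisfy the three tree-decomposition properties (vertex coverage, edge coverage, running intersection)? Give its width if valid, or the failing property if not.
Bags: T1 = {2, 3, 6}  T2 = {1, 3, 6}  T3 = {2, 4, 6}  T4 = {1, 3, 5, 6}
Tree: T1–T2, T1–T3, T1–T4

No — bags containing vertex 1 are not connected in the tree.

A tree decomposition must satisfy three properties: every vertex lies in some bag; for every edge, both endpoints lie together in some bag; and for every vertex, the bags containing it form a connected subtree. Here bags containing vertex 1 are not connected in the tree, so the decomposition is invalid.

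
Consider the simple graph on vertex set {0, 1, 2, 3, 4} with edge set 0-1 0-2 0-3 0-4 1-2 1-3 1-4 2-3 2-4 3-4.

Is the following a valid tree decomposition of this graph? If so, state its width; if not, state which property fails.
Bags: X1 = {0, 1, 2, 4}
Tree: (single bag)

No — vertex 3 appears in no bag.

A tree decomposition must satisfy three properties: every vertex lies in some bag; for every edge, both endpoints lie together in some bag; and for every vertex, the bags containing it form a connected subtree. Here vertex 3 appears in no bag, so the decomposition is invalid.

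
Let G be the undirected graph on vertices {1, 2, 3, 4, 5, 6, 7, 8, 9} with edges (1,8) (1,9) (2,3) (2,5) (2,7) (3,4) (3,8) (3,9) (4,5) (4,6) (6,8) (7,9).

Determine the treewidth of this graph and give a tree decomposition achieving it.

Treewidth 3.
One such decomposition:
Bags: B1 = {2, 4, 5, 6}  B2 = {2, 3, 4, 6}  B3 = {2, 3, 6, 8}  B4 = {2, 3, 7, 8}  B5 = {3, 7, 8, 9}  B6 = {1, 7, 8, 9}
Tree: B1–B2, B2–B3, B3–B4, B4–B5, B5–B6

The largest bag has 4 vertices, giving width 3; this decomposition certifies tw(G) ≤ 3. For the lower bound: the 4 vertex sets {4,5,6}, {2}, {3}, {1,7,8,9} are disjoint, each induces a connected subgraph, and every pair is joined by at least one edge of G. Contracting each set to a single vertex therefore yields K_{4} as a minor, and since treewidth is minor-monotone, tw(G) ≥ tw(K_{4}) = 3. Hence tw(G) = 3 exactly.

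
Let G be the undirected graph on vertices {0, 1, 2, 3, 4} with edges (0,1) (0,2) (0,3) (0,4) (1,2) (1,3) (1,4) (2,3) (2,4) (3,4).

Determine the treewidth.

A width-4 tree decomposition is:
Bags: B1 = {0, 1, 2, 3, 4}
Tree: (single bag)
With just one bag of size 5, the width is 5 − 1 = 4, so tw(G) ≤ 4. For the lower bound, the 5 vertices {0, 1, 2, 3, 4} are pairwise adjacent, and any tree decomposition puts a clique entirely inside one bag — forcing width ≥ 4. Combining the bounds, tw(G) = 4.

4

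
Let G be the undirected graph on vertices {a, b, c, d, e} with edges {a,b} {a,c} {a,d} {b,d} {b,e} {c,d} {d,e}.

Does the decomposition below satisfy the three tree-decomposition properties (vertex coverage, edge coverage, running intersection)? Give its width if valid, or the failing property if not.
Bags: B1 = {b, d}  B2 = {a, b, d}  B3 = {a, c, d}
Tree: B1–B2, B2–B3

A tree decomposition must satisfy three properties: every vertex lies in some bag; for every edge, both endpoints lie together in some bag; and for every vertex, the bags containing it form a connected subtree. Here vertex e appears in no bag, so the decomposition is invalid.

No — vertex e appears in no bag.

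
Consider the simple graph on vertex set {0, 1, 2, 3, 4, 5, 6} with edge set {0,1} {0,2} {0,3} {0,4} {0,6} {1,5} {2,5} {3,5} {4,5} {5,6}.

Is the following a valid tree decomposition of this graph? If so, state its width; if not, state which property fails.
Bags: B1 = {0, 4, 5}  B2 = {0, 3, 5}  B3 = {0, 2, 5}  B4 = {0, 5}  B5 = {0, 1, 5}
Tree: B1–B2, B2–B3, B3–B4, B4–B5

No — vertex 6 appears in no bag.

A tree decomposition must satisfy three properties: every vertex lies in some bag; for every edge, both endpoints lie together in some bag; and for every vertex, the bags containing it form a connected subtree. Here vertex 6 appears in no bag, so the decomposition is invalid.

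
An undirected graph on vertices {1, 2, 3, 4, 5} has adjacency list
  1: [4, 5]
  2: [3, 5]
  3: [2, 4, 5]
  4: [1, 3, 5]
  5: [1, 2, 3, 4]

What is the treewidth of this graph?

A width-2 tree decomposition is:
Bags: B1 = {3, 4, 5}  B2 = {2, 3, 5}  B3 = {1, 4, 5}
Tree: B1–B2, B1–B3
Each bag holds 3 vertices, so the decomposition has width 2, which upper-bounds the treewidth. On the other hand G contains the 3-clique {1, 4, 5}. A clique must lie in a single bag of any decomposition, so no decomposition can have width below 2. Hence tw(G) = 2 exactly.

2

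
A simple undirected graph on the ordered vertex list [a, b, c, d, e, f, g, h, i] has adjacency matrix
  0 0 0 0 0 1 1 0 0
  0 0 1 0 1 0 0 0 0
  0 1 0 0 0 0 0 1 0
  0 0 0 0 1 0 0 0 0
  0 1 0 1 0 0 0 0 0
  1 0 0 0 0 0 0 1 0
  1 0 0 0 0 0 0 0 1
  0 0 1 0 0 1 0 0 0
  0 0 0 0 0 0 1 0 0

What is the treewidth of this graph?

1

A width-1 tree decomposition is:
Bags: B1 = {d, e}  B2 = {b, e}  B3 = {b, c}  B4 = {c, h}  B5 = {f, h}  B6 = {a, f}  B7 = {a, g}  B8 = {g, i}
Tree: B1–B2, B2–B3, B3–B4, B4–B5, B5–B6, B6–B7, B7–B8
Every bag has size at most 2, so the width is 2 − 1 = 1 and tw(G) ≤ 1. Since G has at least one edge (e.g. d–e), it is not an edgeless graph, so tw(G) ≥ 1. Therefore the treewidth is 1.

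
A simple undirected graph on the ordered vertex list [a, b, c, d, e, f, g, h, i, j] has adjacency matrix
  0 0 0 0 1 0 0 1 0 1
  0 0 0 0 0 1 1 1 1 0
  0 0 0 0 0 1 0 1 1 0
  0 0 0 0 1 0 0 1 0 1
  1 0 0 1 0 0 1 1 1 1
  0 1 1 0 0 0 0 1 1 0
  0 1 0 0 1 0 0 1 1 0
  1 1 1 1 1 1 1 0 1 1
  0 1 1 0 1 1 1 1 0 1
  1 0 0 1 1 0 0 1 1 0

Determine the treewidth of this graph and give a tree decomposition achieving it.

Treewidth 3.
One such decomposition:
Bags: B1 = {b, f, h, i}  B2 = {b, g, h, i}  B3 = {e, g, h, i}  B4 = {e, h, i, j}  B5 = {d, e, h, j}  B6 = {c, f, h, i}  B7 = {a, e, h, j}
Tree: B1–B2, B2–B3, B3–B4, B4–B5, B1–B6, B5–B7

Each bag holds 4 vertices, so the decomposition has width 3, which upper-bounds the treewidth. Conversely, {d, e, h, j} is a clique of size 4, and the vertices of any clique must share a bag in every tree decomposition; so some bag has ≥ 4 vertices and tw(G) ≥ 3. Therefore the treewidth is 3.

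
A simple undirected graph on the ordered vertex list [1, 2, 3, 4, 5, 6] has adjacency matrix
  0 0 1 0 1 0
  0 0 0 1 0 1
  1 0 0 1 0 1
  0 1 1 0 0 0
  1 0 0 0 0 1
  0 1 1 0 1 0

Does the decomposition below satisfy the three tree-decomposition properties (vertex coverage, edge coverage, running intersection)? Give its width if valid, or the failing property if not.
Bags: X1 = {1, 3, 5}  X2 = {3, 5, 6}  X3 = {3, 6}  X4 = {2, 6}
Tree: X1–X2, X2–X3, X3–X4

No — vertex 4 appears in no bag.

A tree decomposition must satisfy three properties: every vertex lies in some bag; for every edge, both endpoints lie together in some bag; and for every vertex, the bags containing it form a connected subtree. Here vertex 4 appears in no bag, so the decomposition is invalid.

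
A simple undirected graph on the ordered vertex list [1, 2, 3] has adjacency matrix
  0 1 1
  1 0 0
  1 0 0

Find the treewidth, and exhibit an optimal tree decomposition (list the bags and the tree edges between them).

Every bag has size at most 2, so the width is 2 − 1 = 1 and tw(G) ≤ 1. G has an edge, so its treewidth is at least 1. Therefore the treewidth is 1.

Treewidth 1.
One such decomposition:
Bags: B1 = {1, 2}  B2 = {1, 3}
Tree: B1–B2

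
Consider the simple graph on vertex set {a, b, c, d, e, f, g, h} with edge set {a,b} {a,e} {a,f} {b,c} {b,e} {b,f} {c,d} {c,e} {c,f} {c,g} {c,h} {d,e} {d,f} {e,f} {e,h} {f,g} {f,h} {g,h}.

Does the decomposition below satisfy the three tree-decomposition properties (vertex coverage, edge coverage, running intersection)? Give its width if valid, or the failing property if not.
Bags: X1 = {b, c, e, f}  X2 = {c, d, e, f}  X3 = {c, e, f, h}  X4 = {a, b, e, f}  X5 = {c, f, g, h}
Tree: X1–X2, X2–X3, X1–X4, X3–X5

Vertex coverage: the bags together contain {a, b, c, d, e, f, g, h}, the full vertex set. Edge coverage: each edge of G has both endpoints in at least one bag. Running intersection: for every vertex, the bags containing it form a connected subtree. All three properties hold, so this is a valid tree decomposition of width max|bag| − 1 = 3, and hence tw(G) ≤ 3.

Yes; width 3.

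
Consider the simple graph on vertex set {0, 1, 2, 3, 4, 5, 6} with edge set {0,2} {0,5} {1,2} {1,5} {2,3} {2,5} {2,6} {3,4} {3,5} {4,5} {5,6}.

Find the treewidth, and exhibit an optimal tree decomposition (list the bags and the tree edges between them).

Every bag has size at most 3, so the width is 3 − 1 = 2 and tw(G) ≤ 2. Conversely, {0, 2, 5} is a clique of size 3, and the vertices of any clique must share a bag in every tree decomposition; so some bag has ≥ 3 vertices and tw(G) ≥ 2. Combining the bounds, tw(G) = 2.

Treewidth 2.
Bags: B1 = {2, 3, 5}  B2 = {2, 5, 6}  B3 = {1, 2, 5}  B4 = {0, 2, 5}  B5 = {3, 4, 5}
Tree: B1–B2, B1–B3, B2–B4, B1–B5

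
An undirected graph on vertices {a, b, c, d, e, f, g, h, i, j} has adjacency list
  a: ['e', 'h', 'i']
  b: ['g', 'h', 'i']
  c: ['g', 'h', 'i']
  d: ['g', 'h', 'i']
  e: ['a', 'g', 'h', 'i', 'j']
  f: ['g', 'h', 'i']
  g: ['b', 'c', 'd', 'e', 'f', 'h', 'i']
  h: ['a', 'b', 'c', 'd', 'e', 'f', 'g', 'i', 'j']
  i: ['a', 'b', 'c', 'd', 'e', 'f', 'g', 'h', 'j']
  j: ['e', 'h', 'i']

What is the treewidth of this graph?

3

A width-3 tree decomposition is:
Bags: B1 = {c, g, h, i}  B2 = {e, g, h, i}  B3 = {d, g, h, i}  B4 = {e, h, i, j}  B5 = {f, g, h, i}  B6 = {b, g, h, i}  B7 = {a, e, h, i}
Tree: B1–B2, B1–B3, B2–B4, B3–B5, B5–B6, B4–B7
The largest bag has 4 vertices, giving width 3; this decomposition certifies tw(G) ≤ 3. Conversely, {d, g, h, i} is a clique of size 4, and the vertices of any clique must share a bag in every tree decomposition; so some bag has ≥ 4 vertices and tw(G) ≥ 3. Therefore the treewidth is 3.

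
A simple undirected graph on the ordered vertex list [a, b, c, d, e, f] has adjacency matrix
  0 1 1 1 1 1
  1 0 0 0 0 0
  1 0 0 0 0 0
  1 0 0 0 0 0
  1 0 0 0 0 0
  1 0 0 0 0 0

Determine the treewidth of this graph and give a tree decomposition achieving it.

Every bag has size at most 2, so the width is 2 − 1 = 1 and tw(G) ≤ 1. Since G has at least one edge (e.g. b–a), it is not an edgeless graph, so tw(G) ≥ 1. Therefore the treewidth is 1.

Treewidth 1.
One such decomposition:
Bags: B1 = {a, b}  B2 = {a, c}  B3 = {a, d}  B4 = {a, e}  B5 = {a, f}
Tree: B1–B2, B1–B3, B1–B4, B3–B5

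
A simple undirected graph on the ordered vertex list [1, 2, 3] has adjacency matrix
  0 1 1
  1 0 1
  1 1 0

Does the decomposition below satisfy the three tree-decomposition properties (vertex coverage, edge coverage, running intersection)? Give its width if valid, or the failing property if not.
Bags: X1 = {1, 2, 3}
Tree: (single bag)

Yes; width 2.

Vertex coverage: the bags together contain {1, 2, 3}, the full vertex set. Edge coverage: each edge of G has both endpoints in at least one bag. Running intersection: for every vertex, the bags containing it form a connected subtree. All three properties hold, so this is a valid tree decomposition of width max|bag| − 1 = 2, and hence tw(G) ≤ 2.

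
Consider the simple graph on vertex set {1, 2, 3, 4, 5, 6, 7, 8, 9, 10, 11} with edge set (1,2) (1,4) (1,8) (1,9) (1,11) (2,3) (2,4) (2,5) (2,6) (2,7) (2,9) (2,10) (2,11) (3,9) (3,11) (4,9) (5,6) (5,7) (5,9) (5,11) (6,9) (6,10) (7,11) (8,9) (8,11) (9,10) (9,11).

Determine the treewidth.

A width-3 tree decomposition is:
Bags: B1 = {1, 2, 9, 11}  B2 = {2, 3, 9, 11}  B3 = {2, 5, 9, 11}  B4 = {1, 2, 4, 9}  B5 = {2, 5, 6, 9}  B6 = {2, 5, 7, 11}  B7 = {1, 8, 9, 11}  B8 = {2, 6, 9, 10}
Tree: B1–B2, B2–B3, B1–B4, B3–B5, B3–B6, B1–B7, B5–B8
The largest bag has 4 vertices, giving width 3; this decomposition certifies tw(G) ≤ 3. Conversely, {1, 8, 9, 11} is a clique of size 4, and the vertices of any clique must share a bag in every tree decomposition; so some bag has ≥ 4 vertices and tw(G) ≥ 3. The upper and lower bounds meet at 3, so that is the treewidth.

3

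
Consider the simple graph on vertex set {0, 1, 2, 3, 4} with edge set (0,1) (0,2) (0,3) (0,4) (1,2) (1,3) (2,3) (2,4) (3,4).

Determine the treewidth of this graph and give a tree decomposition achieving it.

Treewidth 3.
One such decomposition:
Bags: B1 = {0, 1, 2, 3}  B2 = {0, 2, 3, 4}
Tree: B1–B2

Each bag holds 4 vertices, so the decomposition has width 3, which upper-bounds the treewidth. Conversely, {0, 1, 2, 3} is a clique of size 4, and the vertices of any clique must share a bag in every tree decomposition; so some bag has ≥ 4 vertices and tw(G) ≥ 3. The upper and lower bounds meet at 3, so that is the treewidth.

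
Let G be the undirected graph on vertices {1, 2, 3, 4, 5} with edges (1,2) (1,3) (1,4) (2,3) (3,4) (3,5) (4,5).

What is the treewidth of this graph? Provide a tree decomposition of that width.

Each bag holds 3 vertices, so the decomposition has width 2, which upper-bounds the treewidth. For the lower bound, the 3 vertices {1, 2, 3} are pairwise adjacent, and any tree decomposition puts a clique entirely inside one bag — forcing width ≥ 2. Hence tw(G) = 2 exactly.

Treewidth 2.
One such decomposition:
Bags: B1 = {1, 3, 4}  B2 = {1, 2, 3}  B3 = {3, 4, 5}
Tree: B1–B2, B1–B3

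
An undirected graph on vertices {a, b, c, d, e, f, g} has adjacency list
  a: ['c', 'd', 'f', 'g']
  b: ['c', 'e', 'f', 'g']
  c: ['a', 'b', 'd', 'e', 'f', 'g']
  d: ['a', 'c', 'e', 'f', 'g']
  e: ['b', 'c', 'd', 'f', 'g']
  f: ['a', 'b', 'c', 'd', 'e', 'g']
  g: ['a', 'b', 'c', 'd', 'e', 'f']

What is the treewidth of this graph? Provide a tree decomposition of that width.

Treewidth 4.
Bags: B1 = {a, c, d, f, g}  B2 = {c, d, e, f, g}  B3 = {b, c, e, f, g}
Tree: B1–B2, B2–B3

Every bag has size at most 5, so the width is 5 − 1 = 4 and tw(G) ≤ 4. On the other hand G contains the 5-clique {c, d, e, f, g}. A clique must lie in a single bag of any decomposition, so no decomposition can have width below 4. The upper and lower bounds meet at 4, so that is the treewidth.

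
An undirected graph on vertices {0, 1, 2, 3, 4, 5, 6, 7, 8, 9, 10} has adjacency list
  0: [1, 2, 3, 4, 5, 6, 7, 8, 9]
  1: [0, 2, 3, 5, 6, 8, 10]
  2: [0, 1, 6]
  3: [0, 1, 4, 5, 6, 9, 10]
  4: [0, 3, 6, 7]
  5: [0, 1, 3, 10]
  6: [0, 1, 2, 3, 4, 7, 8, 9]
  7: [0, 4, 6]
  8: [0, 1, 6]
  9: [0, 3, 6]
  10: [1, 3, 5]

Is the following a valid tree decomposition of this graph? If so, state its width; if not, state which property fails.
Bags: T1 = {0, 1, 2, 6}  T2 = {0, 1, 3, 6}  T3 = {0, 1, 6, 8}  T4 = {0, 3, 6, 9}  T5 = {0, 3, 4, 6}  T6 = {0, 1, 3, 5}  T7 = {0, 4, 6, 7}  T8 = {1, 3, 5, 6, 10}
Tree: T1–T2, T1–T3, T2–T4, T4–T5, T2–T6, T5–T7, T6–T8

A tree decomposition must satisfy three properties: every vertex lies in some bag; for every edge, both endpoints lie together in some bag; and for every vertex, the bags containing it form a connected subtree. Here bags containing vertex 6 are not connected in the tree, so the decomposition is invalid.

No — bags containing vertex 6 are not connected in the tree.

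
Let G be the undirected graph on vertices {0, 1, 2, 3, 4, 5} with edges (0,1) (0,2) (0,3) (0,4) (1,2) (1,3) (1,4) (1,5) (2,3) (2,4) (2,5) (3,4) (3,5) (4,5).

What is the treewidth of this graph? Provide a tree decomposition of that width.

Treewidth 4.
Bags: B1 = {1, 2, 3, 4, 5}  B2 = {0, 1, 2, 3, 4}
Tree: B1–B2

Every bag has size at most 5, so the width is 5 − 1 = 4 and tw(G) ≤ 4. Conversely, {0, 1, 2, 3, 4} is a clique of size 5, and the vertices of any clique must share a bag in every tree decomposition; so some bag has ≥ 5 vertices and tw(G) ≥ 4. Therefore the treewidth is 4.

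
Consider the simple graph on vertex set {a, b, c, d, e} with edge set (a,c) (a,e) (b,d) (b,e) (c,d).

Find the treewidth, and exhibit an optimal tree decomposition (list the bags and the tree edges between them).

Treewidth 2.
Bags: B1 = {a, c, d}  B2 = {a, d, e}  B3 = {b, d, e}
Tree: B1–B2, B2–B3

The largest bag has 3 vertices, giving width 2; this decomposition certifies tw(G) ≤ 2. Since d–c–a–e–b–d is a cycle in G, G is not acyclic. Forests are exactly the graphs of treewidth ≤ 1, so tw(G) ≥ 2. The upper and lower bounds meet at 2, so that is the treewidth.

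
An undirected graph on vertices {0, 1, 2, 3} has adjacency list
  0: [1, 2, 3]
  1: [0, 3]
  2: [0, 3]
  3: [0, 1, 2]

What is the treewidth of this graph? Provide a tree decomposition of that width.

Each bag holds 3 vertices, so the decomposition has width 2, which upper-bounds the treewidth. On the other hand G contains the 3-clique {0, 1, 3}. A clique must lie in a single bag of any decomposition, so no decomposition can have width below 2. Therefore the treewidth is 2.

Treewidth 2.
One such decomposition:
Bags: B1 = {0, 1, 3}  B2 = {0, 2, 3}
Tree: B1–B2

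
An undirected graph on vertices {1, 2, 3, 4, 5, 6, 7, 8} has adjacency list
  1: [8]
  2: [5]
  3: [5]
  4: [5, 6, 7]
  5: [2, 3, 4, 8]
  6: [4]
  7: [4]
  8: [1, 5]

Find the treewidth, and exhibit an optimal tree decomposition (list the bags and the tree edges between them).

Each bag holds 2 vertices, so the decomposition has width 1, which upper-bounds the treewidth. Since G has at least one edge (e.g. 5–2), it is not an edgeless graph, so tw(G) ≥ 1. Therefore the treewidth is 1.

Treewidth 1.
Bags: B1 = {2, 5}  B2 = {5, 8}  B3 = {4, 5}  B4 = {4, 6}  B5 = {1, 8}  B6 = {3, 5}  B7 = {4, 7}
Tree: B1–B2, B2–B3, B3–B4, B2–B5, B1–B6, B4–B7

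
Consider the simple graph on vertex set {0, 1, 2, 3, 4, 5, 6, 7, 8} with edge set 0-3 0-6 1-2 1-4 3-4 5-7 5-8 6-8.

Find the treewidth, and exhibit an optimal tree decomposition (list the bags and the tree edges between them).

Every bag has size at most 2, so the width is 2 − 1 = 1 and tw(G) ≤ 1. Any graph with an edge has treewidth ≥ 1, and G has the edge 2–1. The upper and lower bounds meet at 1, so that is the treewidth.

Treewidth 1.
One optimal decomposition is:
Bags: B1 = {1, 2}  B2 = {1, 4}  B3 = {3, 4}  B4 = {0, 3}  B5 = {0, 6}  B6 = {6, 8}  B7 = {5, 8}  B8 = {5, 7}
Tree: B1–B2, B2–B3, B3–B4, B4–B5, B5–B6, B6–B7, B7–B8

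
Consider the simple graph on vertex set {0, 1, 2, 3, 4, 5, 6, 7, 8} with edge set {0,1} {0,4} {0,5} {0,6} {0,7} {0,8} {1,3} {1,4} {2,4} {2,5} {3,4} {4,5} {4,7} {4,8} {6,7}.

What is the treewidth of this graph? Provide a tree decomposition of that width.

Each bag holds 3 vertices, so the decomposition has width 2, which upper-bounds the treewidth. On the other hand G contains the 3-clique {0, 4, 8}. A clique must lie in a single bag of any decomposition, so no decomposition can have width below 2. Combining the bounds, tw(G) = 2.

Treewidth 2.
One such decomposition:
Bags: B1 = {0, 4, 5}  B2 = {0, 4, 7}  B3 = {0, 4, 8}  B4 = {2, 4, 5}  B5 = {0, 1, 4}  B6 = {0, 6, 7}  B7 = {1, 3, 4}
Tree: B1–B2, B2–B3, B1–B4, B1–B5, B2–B6, B5–B7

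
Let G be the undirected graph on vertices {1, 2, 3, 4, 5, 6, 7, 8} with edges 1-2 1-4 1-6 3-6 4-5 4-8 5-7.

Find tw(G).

A width-1 tree decomposition is:
Bags: B1 = {1, 4}  B2 = {4, 5}  B3 = {1, 6}  B4 = {4, 8}  B5 = {1, 2}  B6 = {5, 7}  B7 = {3, 6}
Tree: B1–B2, B1–B3, B2–B4, B3–B5, B2–B6, B3–B7
The largest bag has 2 vertices, giving width 1; this decomposition certifies tw(G) ≤ 1. Since G has at least one edge (e.g. 1–4), it is not an edgeless graph, so tw(G) ≥ 1. Hence tw(G) = 1 exactly.

1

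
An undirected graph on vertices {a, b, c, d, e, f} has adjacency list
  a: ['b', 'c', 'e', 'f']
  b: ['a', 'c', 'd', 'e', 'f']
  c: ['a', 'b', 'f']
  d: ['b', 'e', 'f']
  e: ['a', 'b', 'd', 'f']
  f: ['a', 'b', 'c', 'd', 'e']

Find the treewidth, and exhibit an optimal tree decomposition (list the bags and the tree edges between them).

Treewidth 3.
One such decomposition:
Bags: B1 = {a, b, e, f}  B2 = {a, b, c, f}  B3 = {b, d, e, f}
Tree: B1–B2, B1–B3

The largest bag has 4 vertices, giving width 3; this decomposition certifies tw(G) ≤ 3. On the other hand G contains the 4-clique {b, d, e, f}. A clique must lie in a single bag of any decomposition, so no decomposition can have width below 3. Combining the bounds, tw(G) = 3.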